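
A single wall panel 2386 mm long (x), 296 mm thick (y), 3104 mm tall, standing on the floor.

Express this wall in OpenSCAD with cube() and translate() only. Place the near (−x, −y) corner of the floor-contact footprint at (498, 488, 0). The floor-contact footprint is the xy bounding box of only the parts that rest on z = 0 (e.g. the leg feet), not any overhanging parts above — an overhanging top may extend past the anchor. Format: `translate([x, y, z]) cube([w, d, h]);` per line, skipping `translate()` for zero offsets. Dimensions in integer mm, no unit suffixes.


translate([498, 488, 0]) cube([2386, 296, 3104]);


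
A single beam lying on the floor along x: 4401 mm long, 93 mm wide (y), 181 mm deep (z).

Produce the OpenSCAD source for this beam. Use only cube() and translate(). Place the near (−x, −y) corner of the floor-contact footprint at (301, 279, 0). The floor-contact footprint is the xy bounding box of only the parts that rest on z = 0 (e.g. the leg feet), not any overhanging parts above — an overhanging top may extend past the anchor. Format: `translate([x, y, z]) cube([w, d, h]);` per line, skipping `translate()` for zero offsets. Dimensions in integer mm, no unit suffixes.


translate([301, 279, 0]) cube([4401, 93, 181]);


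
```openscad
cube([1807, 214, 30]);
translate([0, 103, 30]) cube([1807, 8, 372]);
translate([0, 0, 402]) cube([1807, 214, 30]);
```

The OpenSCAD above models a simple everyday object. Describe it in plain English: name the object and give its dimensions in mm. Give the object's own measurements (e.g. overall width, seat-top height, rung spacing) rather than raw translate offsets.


An I-beam lying along x, 1807 mm long. Overall section height 432 mm. Two flanges 214 mm wide (y) and 30 mm thick, one on the floor and one at the top; a web 8 mm thick runs between them, centred on the flange width.


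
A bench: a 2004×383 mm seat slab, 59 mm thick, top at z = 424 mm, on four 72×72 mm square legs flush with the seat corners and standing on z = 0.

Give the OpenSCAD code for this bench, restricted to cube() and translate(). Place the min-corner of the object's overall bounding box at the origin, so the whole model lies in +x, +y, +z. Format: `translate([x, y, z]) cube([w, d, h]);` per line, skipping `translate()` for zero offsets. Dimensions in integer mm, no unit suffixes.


translate([0, 0, 365]) cube([2004, 383, 59]);
cube([72, 72, 365]);
translate([0, 311, 0]) cube([72, 72, 365]);
translate([1932, 0, 0]) cube([72, 72, 365]);
translate([1932, 311, 0]) cube([72, 72, 365]);


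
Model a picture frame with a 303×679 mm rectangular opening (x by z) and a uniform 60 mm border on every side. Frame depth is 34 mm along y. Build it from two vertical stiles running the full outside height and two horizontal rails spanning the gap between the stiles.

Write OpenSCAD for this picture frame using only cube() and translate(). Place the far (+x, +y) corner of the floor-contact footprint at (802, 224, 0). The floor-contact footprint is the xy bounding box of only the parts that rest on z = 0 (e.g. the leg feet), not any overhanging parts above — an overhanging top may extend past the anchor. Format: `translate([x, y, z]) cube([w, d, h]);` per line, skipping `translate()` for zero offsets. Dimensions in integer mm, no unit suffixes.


translate([379, 190, 0]) cube([60, 34, 799]);
translate([742, 190, 0]) cube([60, 34, 799]);
translate([439, 190, 0]) cube([303, 34, 60]);
translate([439, 190, 739]) cube([303, 34, 60]);


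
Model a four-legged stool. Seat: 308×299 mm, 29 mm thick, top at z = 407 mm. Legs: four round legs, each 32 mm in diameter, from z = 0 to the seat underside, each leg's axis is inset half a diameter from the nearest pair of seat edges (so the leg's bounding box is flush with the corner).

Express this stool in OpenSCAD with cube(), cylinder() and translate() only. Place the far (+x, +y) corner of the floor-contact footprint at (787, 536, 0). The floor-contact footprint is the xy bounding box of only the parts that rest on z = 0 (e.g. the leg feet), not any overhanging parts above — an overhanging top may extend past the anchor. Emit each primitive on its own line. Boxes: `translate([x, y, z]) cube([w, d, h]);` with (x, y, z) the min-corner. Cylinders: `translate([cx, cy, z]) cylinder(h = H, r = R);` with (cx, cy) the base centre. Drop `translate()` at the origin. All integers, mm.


translate([479, 237, 378]) cube([308, 299, 29]);
translate([495, 253, 0]) cylinder(h = 378, r = 16);
translate([771, 253, 0]) cylinder(h = 378, r = 16);
translate([495, 520, 0]) cylinder(h = 378, r = 16);
translate([771, 520, 0]) cylinder(h = 378, r = 16);


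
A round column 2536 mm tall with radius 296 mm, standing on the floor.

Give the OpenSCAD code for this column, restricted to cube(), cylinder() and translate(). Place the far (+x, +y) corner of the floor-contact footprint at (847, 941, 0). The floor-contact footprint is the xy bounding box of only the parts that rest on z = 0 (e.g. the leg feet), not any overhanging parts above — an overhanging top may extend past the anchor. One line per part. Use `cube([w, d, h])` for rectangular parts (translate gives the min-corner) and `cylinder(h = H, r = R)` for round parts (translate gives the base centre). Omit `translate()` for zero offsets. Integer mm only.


translate([551, 645, 0]) cylinder(h = 2536, r = 296);


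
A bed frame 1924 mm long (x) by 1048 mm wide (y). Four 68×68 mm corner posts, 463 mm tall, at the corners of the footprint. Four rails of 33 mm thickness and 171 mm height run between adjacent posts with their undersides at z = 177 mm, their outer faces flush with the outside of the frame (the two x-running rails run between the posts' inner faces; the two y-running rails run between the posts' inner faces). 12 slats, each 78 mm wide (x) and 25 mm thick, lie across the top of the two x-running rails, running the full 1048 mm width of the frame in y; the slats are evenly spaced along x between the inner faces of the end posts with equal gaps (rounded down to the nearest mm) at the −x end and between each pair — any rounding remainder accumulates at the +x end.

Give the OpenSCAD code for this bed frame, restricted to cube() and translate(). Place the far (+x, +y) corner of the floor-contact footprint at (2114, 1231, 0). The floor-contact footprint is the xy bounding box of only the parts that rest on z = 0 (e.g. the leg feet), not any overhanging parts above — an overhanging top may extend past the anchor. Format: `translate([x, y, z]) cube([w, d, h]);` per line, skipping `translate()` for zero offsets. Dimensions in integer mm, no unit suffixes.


translate([190, 183, 0]) cube([68, 68, 463]);
translate([190, 1163, 0]) cube([68, 68, 463]);
translate([2046, 183, 0]) cube([68, 68, 463]);
translate([2046, 1163, 0]) cube([68, 68, 463]);
translate([258, 183, 177]) cube([1788, 33, 171]);
translate([258, 1198, 177]) cube([1788, 33, 171]);
translate([190, 251, 177]) cube([33, 912, 171]);
translate([2081, 251, 177]) cube([33, 912, 171]);
translate([323, 183, 348]) cube([78, 1048, 25]);
translate([466, 183, 348]) cube([78, 1048, 25]);
translate([609, 183, 348]) cube([78, 1048, 25]);
translate([752, 183, 348]) cube([78, 1048, 25]);
translate([895, 183, 348]) cube([78, 1048, 25]);
translate([1038, 183, 348]) cube([78, 1048, 25]);
translate([1181, 183, 348]) cube([78, 1048, 25]);
translate([1324, 183, 348]) cube([78, 1048, 25]);
translate([1467, 183, 348]) cube([78, 1048, 25]);
translate([1610, 183, 348]) cube([78, 1048, 25]);
translate([1753, 183, 348]) cube([78, 1048, 25]);
translate([1896, 183, 348]) cube([78, 1048, 25]);


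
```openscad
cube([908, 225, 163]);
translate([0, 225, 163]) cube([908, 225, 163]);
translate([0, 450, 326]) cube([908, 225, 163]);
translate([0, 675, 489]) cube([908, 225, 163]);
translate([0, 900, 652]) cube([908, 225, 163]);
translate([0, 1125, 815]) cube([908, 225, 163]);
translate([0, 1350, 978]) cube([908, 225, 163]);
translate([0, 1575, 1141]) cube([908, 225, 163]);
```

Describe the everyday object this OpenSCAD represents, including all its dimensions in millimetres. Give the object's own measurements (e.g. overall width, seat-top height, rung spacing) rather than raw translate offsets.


A straight staircase of 8 solid steps. Each step is 908 mm wide (x), 225 mm deep (y, the going) and 163 mm tall (the rise). The first step rests on the floor; each subsequent step sits one going further in +y and one rise higher in +z, directly behind and above the previous step with no overlap.


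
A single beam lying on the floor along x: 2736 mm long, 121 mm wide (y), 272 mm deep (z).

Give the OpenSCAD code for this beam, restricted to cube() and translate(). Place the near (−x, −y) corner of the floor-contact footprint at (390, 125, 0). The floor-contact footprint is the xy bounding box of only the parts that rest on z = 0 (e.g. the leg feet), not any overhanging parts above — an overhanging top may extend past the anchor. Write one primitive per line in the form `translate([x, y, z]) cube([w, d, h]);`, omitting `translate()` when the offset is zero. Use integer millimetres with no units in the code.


translate([390, 125, 0]) cube([2736, 121, 272]);


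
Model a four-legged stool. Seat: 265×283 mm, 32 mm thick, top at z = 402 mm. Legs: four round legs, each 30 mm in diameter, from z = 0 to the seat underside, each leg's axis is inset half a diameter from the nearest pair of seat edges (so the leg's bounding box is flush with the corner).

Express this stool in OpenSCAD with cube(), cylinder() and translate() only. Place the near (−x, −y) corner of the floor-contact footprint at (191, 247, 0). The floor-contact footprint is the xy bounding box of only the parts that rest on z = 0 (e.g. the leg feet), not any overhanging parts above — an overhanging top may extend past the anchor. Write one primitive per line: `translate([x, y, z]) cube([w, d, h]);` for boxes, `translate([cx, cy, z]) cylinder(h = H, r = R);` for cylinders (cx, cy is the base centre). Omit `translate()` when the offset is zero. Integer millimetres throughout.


translate([191, 247, 370]) cube([265, 283, 32]);
translate([206, 262, 0]) cylinder(h = 370, r = 15);
translate([441, 262, 0]) cylinder(h = 370, r = 15);
translate([206, 515, 0]) cylinder(h = 370, r = 15);
translate([441, 515, 0]) cylinder(h = 370, r = 15);


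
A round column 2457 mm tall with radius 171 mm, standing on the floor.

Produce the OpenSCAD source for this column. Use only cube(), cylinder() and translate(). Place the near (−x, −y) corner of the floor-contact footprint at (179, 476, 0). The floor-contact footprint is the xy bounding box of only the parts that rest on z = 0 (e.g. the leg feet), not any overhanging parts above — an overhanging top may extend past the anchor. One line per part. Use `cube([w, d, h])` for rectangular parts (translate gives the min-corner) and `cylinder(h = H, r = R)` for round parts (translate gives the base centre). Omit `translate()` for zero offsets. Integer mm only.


translate([350, 647, 0]) cylinder(h = 2457, r = 171);


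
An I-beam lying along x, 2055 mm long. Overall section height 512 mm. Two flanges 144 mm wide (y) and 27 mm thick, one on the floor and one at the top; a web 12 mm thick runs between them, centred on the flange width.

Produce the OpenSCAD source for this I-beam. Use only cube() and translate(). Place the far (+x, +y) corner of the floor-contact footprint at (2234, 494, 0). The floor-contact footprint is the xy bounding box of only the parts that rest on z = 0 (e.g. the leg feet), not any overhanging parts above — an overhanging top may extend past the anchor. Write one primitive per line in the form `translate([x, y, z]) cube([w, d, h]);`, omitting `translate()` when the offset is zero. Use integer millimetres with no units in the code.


translate([179, 350, 0]) cube([2055, 144, 27]);
translate([179, 416, 27]) cube([2055, 12, 458]);
translate([179, 350, 485]) cube([2055, 144, 27]);


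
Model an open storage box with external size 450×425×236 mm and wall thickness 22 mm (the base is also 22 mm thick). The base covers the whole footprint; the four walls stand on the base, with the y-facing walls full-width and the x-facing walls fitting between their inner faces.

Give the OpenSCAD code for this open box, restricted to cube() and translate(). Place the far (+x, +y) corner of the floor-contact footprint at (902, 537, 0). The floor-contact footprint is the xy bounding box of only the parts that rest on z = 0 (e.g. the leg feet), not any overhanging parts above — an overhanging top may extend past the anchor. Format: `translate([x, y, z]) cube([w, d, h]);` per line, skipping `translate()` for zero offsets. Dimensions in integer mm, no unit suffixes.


translate([452, 112, 0]) cube([450, 425, 22]);
translate([452, 112, 22]) cube([450, 22, 214]);
translate([452, 515, 22]) cube([450, 22, 214]);
translate([452, 134, 22]) cube([22, 381, 214]);
translate([880, 134, 22]) cube([22, 381, 214]);


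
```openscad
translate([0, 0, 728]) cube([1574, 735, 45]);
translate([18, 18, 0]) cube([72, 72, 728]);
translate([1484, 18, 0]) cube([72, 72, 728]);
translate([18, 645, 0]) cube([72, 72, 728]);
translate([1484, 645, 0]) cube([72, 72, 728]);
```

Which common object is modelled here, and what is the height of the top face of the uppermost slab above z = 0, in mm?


A table. The table height is 773 mm.

A 1574×735×45 slab sits at z = 728 on four 72 mm square posts — a table. The top surface is at 728 + 45 = 773 mm.


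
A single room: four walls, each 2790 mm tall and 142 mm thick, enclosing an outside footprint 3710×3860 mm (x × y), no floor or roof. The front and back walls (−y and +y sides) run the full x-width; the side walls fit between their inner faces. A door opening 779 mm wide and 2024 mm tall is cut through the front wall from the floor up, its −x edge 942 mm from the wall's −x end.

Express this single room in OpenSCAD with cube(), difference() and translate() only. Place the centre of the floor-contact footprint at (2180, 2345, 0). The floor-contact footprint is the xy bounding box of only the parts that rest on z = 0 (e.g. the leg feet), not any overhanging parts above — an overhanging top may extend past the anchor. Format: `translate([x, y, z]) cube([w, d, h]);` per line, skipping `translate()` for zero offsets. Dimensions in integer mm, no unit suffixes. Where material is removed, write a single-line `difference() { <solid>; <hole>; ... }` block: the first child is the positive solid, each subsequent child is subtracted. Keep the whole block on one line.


difference() { translate([325, 415, 0]) cube([3710, 142, 2790]); translate([1267, 415, 0]) cube([779, 142, 2024]); }
translate([325, 4133, 0]) cube([3710, 142, 2790]);
translate([325, 557, 0]) cube([142, 3576, 2790]);
translate([3893, 557, 0]) cube([142, 3576, 2790]);


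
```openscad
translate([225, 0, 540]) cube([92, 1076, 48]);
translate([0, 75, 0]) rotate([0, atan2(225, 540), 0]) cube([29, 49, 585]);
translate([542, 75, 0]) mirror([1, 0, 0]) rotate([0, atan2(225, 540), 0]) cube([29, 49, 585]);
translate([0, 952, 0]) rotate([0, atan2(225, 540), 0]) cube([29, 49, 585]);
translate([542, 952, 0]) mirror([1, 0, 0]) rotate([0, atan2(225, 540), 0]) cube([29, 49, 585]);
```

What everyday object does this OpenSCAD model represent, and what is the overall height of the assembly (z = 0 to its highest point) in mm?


A sawhorse. The overall height is 588 mm.

A beam across two mirrored pairs of raked legs — a sawhorse. The beam's underside is at z = 540 (matching the legs' vertical rise in atan2(225, 540)) and the beam is 48 mm tall, so its top is at 540 + 48 = 588 mm. The raked legs top out at the beam's underside, so that is the highest point.


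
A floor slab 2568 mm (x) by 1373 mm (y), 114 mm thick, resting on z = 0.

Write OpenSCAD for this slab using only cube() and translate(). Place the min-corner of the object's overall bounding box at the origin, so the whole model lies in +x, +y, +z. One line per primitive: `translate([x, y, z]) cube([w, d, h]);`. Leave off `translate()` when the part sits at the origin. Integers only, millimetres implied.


cube([2568, 1373, 114]);


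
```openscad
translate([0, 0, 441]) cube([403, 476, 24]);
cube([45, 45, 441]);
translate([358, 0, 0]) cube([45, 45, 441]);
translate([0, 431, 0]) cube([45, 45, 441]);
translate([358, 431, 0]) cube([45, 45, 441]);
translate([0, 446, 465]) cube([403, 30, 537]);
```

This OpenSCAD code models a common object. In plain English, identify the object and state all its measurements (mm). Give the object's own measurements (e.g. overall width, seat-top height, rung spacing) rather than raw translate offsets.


A chair. The seat is a 403×476×24 mm slab with its top at z = 465 mm, on four 45×45 mm corner legs (flush with the seat edges, standing on z = 0). A flat backrest 30 mm thick, 537 mm tall, spans the full seat width and rises from the seat top along its +y edge, rear face flush with the rear of the seat.


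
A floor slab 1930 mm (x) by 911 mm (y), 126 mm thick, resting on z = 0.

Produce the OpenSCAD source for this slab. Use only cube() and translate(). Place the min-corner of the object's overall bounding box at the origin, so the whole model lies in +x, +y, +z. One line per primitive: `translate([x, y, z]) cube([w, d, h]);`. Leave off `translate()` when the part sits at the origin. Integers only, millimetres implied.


cube([1930, 911, 126]);


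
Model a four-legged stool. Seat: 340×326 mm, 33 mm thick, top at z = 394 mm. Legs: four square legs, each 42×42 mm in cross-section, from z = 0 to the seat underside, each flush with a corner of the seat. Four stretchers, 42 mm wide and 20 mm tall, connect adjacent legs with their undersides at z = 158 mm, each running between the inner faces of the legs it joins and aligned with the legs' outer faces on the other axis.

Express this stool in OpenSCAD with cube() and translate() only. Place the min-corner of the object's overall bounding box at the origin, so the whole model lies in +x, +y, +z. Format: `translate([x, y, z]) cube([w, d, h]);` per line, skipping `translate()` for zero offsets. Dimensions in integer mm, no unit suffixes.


// leg_h = 394 - 33 = 361
// stretcher span = 340 - 2*42 = 256
translate([0, 0, 361]) cube([340, 326, 33]);
cube([42, 42, 361]);
translate([298, 0, 0]) cube([42, 42, 361]);
translate([0, 284, 0]) cube([42, 42, 361]);
translate([298, 284, 0]) cube([42, 42, 361]);
translate([42, 0, 158]) cube([256, 42, 20]);
translate([42, 284, 158]) cube([256, 42, 20]);
translate([0, 42, 158]) cube([42, 242, 20]);
translate([298, 42, 158]) cube([42, 242, 20]);


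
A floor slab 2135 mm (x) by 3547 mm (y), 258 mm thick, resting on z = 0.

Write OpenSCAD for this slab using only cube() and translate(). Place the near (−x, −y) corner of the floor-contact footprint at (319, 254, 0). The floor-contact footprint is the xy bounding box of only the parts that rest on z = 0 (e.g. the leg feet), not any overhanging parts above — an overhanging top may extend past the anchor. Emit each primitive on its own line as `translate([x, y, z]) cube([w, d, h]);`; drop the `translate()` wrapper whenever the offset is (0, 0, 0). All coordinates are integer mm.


translate([319, 254, 0]) cube([2135, 3547, 258]);


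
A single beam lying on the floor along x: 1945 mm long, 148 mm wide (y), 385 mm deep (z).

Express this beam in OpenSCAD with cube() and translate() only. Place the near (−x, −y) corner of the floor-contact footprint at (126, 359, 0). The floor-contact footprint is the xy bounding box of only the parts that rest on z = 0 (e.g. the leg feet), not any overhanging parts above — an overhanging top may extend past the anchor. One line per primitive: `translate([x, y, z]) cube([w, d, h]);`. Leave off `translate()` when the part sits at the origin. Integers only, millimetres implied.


translate([126, 359, 0]) cube([1945, 148, 385]);


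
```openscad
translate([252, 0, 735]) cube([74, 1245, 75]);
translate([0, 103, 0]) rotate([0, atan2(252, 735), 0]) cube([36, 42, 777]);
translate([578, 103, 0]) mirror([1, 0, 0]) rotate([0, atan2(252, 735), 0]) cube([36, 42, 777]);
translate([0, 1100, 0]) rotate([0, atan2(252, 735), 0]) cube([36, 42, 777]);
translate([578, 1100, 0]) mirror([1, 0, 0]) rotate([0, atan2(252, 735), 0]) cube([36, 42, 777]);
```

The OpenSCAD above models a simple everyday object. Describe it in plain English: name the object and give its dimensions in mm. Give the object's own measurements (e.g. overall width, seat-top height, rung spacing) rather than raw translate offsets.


A sawhorse. A 74×1245×75 mm beam (x, y, z) sits on two A-frame leg pairs. Each pair is two raked legs of 36×42 mm section (42 mm along y) splaying symmetrically in x. Each leg rises 735 mm vertically over 252 mm of horizontal reach and is 777 mm long along its own axis. Every leg's outer bottom edge rests on the floor and its outer top edge meets a bottom edge of the beam — the left legs (tilting toward +x) meet the beam's −x bottom edge, the right legs (their mirror images, tilting toward −x) meet its +x bottom edge — so the leg tops tuck under the beam, the beam's underside is 735 mm above the floor, and the feet are 578 mm apart outside-to-outside with the beam centred between them. The two leg pairs are set in 103 mm from either end of the beam.


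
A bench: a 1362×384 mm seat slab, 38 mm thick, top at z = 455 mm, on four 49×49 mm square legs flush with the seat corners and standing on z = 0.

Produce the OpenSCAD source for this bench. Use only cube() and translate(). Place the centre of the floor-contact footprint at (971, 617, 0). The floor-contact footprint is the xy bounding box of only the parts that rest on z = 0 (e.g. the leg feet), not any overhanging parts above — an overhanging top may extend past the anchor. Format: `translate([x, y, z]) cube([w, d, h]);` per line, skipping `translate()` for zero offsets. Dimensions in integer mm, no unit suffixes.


translate([290, 425, 417]) cube([1362, 384, 38]);
translate([290, 425, 0]) cube([49, 49, 417]);
translate([290, 760, 0]) cube([49, 49, 417]);
translate([1603, 425, 0]) cube([49, 49, 417]);
translate([1603, 760, 0]) cube([49, 49, 417]);


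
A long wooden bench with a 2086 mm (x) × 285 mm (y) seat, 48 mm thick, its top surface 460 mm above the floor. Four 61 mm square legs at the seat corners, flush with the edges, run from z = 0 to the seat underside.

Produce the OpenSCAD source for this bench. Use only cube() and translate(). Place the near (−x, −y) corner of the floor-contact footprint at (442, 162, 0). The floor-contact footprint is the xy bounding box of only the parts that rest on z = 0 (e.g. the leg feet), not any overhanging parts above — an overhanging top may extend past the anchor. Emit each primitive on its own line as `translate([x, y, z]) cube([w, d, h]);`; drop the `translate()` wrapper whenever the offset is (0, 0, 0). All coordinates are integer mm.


translate([442, 162, 412]) cube([2086, 285, 48]);
translate([442, 162, 0]) cube([61, 61, 412]);
translate([442, 386, 0]) cube([61, 61, 412]);
translate([2467, 162, 0]) cube([61, 61, 412]);
translate([2467, 386, 0]) cube([61, 61, 412]);


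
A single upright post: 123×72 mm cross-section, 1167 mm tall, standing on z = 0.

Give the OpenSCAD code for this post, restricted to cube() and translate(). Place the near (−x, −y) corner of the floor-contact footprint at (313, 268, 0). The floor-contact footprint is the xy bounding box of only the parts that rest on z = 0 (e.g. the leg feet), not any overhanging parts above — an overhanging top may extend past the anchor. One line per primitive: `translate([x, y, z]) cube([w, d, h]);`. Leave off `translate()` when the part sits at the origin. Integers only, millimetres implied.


translate([313, 268, 0]) cube([123, 72, 1167]);


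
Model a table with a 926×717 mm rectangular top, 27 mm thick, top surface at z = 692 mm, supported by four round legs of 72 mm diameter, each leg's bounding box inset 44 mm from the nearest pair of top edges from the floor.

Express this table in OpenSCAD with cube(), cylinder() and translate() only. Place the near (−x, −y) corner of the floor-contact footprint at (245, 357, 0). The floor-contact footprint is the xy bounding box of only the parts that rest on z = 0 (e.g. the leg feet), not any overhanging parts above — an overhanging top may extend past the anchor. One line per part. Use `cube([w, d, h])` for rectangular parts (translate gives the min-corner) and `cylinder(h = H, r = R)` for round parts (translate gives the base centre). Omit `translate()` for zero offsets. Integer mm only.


// leg_h = 692 - 27 = 665
translate([201, 313, 665]) cube([926, 717, 27]);
translate([281, 393, 0]) cylinder(h = 665, r = 36);
translate([1047, 393, 0]) cylinder(h = 665, r = 36);
translate([281, 950, 0]) cylinder(h = 665, r = 36);
translate([1047, 950, 0]) cylinder(h = 665, r = 36);


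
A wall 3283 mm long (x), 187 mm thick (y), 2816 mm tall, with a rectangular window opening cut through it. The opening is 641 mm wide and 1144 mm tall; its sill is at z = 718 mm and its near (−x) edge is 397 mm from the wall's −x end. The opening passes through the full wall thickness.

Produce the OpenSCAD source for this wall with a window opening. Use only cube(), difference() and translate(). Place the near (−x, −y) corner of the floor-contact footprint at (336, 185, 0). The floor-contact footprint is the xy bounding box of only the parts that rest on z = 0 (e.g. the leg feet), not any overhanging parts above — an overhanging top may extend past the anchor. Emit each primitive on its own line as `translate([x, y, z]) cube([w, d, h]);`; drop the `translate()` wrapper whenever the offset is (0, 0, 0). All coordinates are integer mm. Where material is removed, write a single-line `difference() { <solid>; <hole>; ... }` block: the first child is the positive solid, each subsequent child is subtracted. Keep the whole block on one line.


difference() { translate([336, 185, 0]) cube([3283, 187, 2816]); translate([733, 185, 718]) cube([641, 187, 1144]); }


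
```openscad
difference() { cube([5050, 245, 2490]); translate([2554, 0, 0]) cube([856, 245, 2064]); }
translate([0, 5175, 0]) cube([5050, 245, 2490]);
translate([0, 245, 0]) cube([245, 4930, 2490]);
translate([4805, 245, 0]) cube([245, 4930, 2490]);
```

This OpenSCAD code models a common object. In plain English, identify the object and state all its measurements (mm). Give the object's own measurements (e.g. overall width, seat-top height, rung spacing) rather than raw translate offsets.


A single room: four walls, each 2490 mm tall and 245 mm thick, enclosing an outside footprint 5050×5420 mm (x × y), no floor or roof. The front and back walls (−y and +y sides) run the full x-width; the side walls fit between their inner faces. A door opening 856 mm wide and 2064 mm tall is cut through the front wall from the floor up, its −x edge 2554 mm from the wall's −x end.


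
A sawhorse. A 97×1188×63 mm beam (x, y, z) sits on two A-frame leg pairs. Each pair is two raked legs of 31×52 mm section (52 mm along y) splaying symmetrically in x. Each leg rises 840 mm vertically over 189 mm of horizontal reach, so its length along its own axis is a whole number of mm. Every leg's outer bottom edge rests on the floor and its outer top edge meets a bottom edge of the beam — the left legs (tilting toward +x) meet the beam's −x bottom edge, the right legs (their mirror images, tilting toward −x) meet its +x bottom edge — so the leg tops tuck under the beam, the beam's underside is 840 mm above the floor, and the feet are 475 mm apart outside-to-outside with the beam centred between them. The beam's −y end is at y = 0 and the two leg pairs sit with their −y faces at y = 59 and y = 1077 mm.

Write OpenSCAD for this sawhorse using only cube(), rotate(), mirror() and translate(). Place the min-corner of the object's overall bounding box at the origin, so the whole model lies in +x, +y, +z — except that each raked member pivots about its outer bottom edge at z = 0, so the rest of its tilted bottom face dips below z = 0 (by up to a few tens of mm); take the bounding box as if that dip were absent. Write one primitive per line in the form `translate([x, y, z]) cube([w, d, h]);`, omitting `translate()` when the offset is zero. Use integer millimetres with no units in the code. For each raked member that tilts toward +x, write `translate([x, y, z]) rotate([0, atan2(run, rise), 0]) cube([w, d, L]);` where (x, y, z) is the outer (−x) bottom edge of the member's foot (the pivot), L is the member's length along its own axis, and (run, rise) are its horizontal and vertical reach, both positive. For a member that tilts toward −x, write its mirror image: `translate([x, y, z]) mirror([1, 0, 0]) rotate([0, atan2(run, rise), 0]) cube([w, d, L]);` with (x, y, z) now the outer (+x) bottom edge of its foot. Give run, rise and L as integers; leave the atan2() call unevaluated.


translate([189, 0, 840]) cube([97, 1188, 63]);
translate([0, 59, 0]) rotate([0, atan2(189, 840), 0]) cube([31, 52, 861]);
translate([475, 59, 0]) mirror([1, 0, 0]) rotate([0, atan2(189, 840), 0]) cube([31, 52, 861]);
translate([0, 1077, 0]) rotate([0, atan2(189, 840), 0]) cube([31, 52, 861]);
translate([475, 1077, 0]) mirror([1, 0, 0]) rotate([0, atan2(189, 840), 0]) cube([31, 52, 861]);


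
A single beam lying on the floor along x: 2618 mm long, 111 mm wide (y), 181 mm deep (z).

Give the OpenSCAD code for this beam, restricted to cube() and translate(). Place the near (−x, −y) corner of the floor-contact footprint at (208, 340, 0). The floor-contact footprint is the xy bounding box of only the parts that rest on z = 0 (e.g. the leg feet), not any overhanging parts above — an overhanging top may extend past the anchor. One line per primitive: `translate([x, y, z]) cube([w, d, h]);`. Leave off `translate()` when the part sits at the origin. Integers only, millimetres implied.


translate([208, 340, 0]) cube([2618, 111, 181]);


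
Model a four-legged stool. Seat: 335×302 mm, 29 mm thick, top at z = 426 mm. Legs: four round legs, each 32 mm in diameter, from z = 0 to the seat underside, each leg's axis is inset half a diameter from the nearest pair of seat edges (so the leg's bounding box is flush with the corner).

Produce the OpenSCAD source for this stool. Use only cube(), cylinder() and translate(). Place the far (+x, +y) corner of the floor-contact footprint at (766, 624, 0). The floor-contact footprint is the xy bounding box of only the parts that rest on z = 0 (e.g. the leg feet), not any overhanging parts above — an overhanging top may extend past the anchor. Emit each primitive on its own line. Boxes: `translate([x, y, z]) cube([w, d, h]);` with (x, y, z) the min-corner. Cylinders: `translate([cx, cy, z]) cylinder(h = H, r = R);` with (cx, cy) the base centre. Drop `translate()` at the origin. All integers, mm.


translate([431, 322, 397]) cube([335, 302, 29]);
translate([447, 338, 0]) cylinder(h = 397, r = 16);
translate([750, 338, 0]) cylinder(h = 397, r = 16);
translate([447, 608, 0]) cylinder(h = 397, r = 16);
translate([750, 608, 0]) cylinder(h = 397, r = 16);


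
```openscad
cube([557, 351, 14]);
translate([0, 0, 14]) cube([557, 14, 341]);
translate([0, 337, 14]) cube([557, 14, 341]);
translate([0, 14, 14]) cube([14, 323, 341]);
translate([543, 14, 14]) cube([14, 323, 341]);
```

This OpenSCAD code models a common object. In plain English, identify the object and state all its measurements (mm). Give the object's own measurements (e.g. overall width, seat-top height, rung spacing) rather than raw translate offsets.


An open-topped rectangular box: outside dimensions 557×351×355 mm, with a uniform wall and base thickness of 14 mm. The base is a full 557×351 slab on the floor; four walls sit on top of the base. The front and back walls (the −y and +y sides) span the full width; the two side walls fit between them.


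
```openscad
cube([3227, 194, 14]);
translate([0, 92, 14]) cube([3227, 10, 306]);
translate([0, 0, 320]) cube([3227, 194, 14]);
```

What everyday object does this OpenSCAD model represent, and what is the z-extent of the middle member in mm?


An I-beam. The web height is 306 mm.

Two wide flanges with a thin centred web — an I-beam. Overall 334 mm minus two 14 mm flanges gives a web of 334 − 2·14 = 306 mm.


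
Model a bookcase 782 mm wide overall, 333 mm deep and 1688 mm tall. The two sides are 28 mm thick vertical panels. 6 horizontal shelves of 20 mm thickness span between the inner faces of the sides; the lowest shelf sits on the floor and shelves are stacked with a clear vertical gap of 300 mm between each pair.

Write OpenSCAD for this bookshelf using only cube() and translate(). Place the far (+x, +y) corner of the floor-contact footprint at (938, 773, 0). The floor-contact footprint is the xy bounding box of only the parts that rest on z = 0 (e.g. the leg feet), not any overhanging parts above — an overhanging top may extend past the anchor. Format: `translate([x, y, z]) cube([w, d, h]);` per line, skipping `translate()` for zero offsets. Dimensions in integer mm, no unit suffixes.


translate([156, 440, 0]) cube([28, 333, 1688]);
translate([910, 440, 0]) cube([28, 333, 1688]);
translate([184, 440, 0]) cube([726, 333, 20]);
translate([184, 440, 320]) cube([726, 333, 20]);
translate([184, 440, 640]) cube([726, 333, 20]);
translate([184, 440, 960]) cube([726, 333, 20]);
translate([184, 440, 1280]) cube([726, 333, 20]);
translate([184, 440, 1600]) cube([726, 333, 20]);


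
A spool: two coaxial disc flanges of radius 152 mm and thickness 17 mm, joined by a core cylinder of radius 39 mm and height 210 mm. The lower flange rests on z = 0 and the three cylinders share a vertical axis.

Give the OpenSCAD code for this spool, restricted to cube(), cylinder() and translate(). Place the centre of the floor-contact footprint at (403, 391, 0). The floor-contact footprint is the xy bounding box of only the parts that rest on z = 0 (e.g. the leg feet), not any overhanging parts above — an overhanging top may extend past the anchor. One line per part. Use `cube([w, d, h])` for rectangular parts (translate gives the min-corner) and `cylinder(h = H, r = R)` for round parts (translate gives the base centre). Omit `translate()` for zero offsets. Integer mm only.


translate([403, 391, 0]) cylinder(h = 17, r = 152);
translate([403, 391, 17]) cylinder(h = 210, r = 39);
translate([403, 391, 227]) cylinder(h = 17, r = 152);


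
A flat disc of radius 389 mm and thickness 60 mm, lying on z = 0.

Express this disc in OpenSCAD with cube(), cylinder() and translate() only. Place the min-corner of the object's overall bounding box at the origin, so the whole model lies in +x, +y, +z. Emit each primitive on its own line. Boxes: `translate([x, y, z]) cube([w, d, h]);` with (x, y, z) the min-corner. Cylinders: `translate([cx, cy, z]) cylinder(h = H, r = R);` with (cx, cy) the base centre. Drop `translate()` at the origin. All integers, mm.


translate([389, 389, 0]) cylinder(h = 60, r = 389);


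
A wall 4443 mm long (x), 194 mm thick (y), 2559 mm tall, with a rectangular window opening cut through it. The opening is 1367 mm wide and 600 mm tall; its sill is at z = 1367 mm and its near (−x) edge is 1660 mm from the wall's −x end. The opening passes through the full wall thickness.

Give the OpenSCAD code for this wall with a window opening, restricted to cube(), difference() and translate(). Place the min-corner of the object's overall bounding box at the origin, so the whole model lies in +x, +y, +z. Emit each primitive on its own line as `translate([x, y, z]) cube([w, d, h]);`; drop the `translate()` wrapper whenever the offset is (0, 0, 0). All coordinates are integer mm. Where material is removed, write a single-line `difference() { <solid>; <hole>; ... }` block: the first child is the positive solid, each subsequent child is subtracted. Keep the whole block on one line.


difference() { cube([4443, 194, 2559]); translate([1660, 0, 1367]) cube([1367, 194, 600]); }


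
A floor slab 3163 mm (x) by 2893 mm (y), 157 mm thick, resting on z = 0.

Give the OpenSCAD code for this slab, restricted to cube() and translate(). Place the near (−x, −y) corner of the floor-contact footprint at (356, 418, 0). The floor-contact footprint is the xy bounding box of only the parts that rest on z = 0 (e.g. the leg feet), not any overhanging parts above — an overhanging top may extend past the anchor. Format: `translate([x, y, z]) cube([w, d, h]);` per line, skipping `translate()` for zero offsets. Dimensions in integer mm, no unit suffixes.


translate([356, 418, 0]) cube([3163, 2893, 157]);


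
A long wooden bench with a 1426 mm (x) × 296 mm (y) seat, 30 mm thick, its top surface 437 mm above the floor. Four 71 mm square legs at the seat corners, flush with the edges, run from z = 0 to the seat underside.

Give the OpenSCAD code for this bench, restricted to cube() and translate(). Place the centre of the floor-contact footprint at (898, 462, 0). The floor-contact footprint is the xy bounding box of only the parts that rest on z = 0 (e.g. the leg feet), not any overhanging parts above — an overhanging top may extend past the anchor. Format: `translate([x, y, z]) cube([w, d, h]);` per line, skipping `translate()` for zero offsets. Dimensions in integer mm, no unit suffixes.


translate([185, 314, 407]) cube([1426, 296, 30]);
translate([185, 314, 0]) cube([71, 71, 407]);
translate([185, 539, 0]) cube([71, 71, 407]);
translate([1540, 314, 0]) cube([71, 71, 407]);
translate([1540, 539, 0]) cube([71, 71, 407]);


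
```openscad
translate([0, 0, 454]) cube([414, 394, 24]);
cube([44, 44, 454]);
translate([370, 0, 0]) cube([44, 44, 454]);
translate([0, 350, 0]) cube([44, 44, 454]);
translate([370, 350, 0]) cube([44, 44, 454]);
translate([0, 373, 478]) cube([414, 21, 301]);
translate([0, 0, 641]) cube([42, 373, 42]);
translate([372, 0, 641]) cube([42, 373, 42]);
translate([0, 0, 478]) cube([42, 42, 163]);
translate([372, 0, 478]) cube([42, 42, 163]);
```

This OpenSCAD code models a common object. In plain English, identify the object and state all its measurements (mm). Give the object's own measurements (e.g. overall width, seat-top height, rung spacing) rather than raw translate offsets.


A chair. The seat is a 414×394×24 mm slab with its top at z = 478 mm, on four 44×44 mm corner legs (flush with the seat edges, standing on z = 0). A flat backrest 21 mm thick, 301 mm tall, spans the full seat width and rises from the seat top along its +y edge, rear face flush with the rear of the seat. Two armrests of 42×42 mm section run along each side from the seat's front edge to the front of the backrest, top faces 205 mm above the seat top and outer faces flush with the seat's x-edges; a 42×42 mm post under the front of each armrest stands on the seat at the front corner.


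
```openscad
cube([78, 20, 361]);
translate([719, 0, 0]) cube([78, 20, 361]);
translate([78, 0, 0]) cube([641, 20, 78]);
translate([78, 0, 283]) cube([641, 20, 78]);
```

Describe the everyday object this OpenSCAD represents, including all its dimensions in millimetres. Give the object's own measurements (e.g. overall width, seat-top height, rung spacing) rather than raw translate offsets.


A rectangular picture frame lying in the x–z plane (depth along y). The opening is 641 mm wide (x) by 205 mm tall (z), surrounded by a border 78 mm wide on all four sides. The frame is 20 mm deep and is made of two full-height vertical stiles with two horizontal rails fitted between them.


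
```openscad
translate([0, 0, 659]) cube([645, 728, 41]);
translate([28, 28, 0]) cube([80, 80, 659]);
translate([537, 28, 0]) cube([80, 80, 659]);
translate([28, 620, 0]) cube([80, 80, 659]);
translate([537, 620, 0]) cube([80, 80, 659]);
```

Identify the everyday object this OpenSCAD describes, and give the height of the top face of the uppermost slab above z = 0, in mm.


A table. The table height is 700 mm.

A 645×728×41 slab sits at z = 659 on four 80 mm square posts — a table. The top surface is at 659 + 41 = 700 mm.
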